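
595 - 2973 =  -2378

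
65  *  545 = 35425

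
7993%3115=1763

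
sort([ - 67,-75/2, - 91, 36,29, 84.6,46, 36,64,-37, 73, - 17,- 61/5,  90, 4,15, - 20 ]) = [ - 91, -67 , - 75/2, - 37, - 20, - 17, - 61/5, 4, 15, 29, 36, 36, 46, 64, 73, 84.6, 90]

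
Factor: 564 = 2^2 * 3^1*47^1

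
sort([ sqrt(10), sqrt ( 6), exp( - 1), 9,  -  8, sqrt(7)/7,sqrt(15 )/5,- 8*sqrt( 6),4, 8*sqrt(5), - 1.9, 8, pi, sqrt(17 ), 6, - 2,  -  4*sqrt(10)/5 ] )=[ -8 * sqrt (6 ), - 8,-4  *  sqrt(10)/5, - 2,-1.9, exp(  -  1 ), sqrt(7 ) /7, sqrt(15)/5, sqrt(6), pi, sqrt(10) , 4,sqrt(17), 6,8, 9, 8 * sqrt( 5) ]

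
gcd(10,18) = 2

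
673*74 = 49802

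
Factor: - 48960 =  - 2^6*3^2*5^1*17^1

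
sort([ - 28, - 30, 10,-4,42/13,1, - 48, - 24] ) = [ - 48,  -  30, - 28, - 24, - 4,  1, 42/13, 10 ]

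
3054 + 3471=6525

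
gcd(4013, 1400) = 1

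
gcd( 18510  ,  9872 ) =1234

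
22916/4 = 5729 = 5729.00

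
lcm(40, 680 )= 680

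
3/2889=1/963 = 0.00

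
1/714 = 1/714=0.00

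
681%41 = 25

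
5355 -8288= - 2933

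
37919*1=37919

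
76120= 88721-12601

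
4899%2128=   643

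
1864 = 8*233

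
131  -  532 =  - 401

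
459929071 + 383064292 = 842993363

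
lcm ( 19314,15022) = 135198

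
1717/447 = 3 + 376/447 = 3.84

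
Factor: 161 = 7^1*23^1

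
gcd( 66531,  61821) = 3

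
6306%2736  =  834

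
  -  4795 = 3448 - 8243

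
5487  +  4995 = 10482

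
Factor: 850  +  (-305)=5^1*109^1 = 545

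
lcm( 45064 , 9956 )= 856216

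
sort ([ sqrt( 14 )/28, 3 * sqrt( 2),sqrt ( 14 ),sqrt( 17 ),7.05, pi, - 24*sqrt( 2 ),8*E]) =[ - 24*sqrt( 2 ),sqrt(14)/28, pi, sqrt( 14),sqrt ( 17 ),3*sqrt(2),7.05,8*E ]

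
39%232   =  39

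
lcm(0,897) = 0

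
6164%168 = 116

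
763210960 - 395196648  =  368014312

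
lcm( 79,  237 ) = 237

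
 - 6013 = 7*( - 859) 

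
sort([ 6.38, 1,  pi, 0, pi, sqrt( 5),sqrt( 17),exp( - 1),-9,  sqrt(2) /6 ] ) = [ - 9, 0,sqrt(2 )/6,exp( - 1 ), 1, sqrt(5), pi,pi, sqrt (17), 6.38]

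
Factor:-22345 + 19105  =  -3240= -2^3*3^4*5^1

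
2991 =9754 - 6763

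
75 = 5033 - 4958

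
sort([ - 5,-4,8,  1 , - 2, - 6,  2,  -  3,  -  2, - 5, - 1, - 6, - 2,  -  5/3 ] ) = [ - 6,  -  6 ,-5, - 5, - 4, - 3,  -  2, - 2 , - 2, - 5/3,-1,  1,2 , 8]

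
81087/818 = 99+105/818= 99.13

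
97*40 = 3880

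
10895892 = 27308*399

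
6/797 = 6/797 = 0.01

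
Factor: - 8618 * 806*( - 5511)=2^2 * 3^1*11^1*13^1*31^2 * 139^1*167^1 = 38280001188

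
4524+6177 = 10701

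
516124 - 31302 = 484822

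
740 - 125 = 615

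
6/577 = 6/577 = 0.01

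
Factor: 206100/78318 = 50/19= 2^1 * 5^2*19^( - 1)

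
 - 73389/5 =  - 73389/5 = - 14677.80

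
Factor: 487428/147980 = 807/245 = 3^1*5^(- 1)*7^(-2)*269^1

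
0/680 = 0 = 0.00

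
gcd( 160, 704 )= 32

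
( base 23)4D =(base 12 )89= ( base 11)96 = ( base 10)105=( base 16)69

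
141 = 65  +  76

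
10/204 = 5/102 = 0.05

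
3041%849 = 494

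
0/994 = 0 = 0.00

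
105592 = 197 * 536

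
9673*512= 4952576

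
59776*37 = 2211712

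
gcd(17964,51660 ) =36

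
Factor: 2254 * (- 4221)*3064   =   -29151306576 = - 2^4*3^2 * 7^3 * 23^1 * 67^1*383^1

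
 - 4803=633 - 5436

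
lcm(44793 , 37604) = 3045924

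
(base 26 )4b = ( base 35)3A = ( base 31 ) 3M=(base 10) 115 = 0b1110011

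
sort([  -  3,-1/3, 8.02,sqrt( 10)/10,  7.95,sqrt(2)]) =[-3, -1/3, sqrt( 10) /10,sqrt(2 ),7.95, 8.02]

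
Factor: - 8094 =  - 2^1*3^1*19^1 * 71^1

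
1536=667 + 869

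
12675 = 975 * 13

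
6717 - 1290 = 5427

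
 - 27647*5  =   - 138235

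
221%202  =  19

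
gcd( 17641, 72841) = 23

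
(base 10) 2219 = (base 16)8AB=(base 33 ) 218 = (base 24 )3kb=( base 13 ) 1019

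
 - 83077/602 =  - 83077/602 = -  138.00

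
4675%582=19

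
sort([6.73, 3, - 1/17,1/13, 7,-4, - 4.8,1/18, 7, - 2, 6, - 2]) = [  -  4.8, - 4,  -  2, - 2, - 1/17, 1/18, 1/13, 3, 6,6.73,7,7]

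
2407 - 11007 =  - 8600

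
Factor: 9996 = 2^2*3^1*7^2  *  17^1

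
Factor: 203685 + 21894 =3^1*75193^1 = 225579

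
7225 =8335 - 1110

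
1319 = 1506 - 187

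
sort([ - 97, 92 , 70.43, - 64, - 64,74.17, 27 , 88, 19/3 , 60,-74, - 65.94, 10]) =[ - 97,-74, - 65.94, - 64,  -  64,19/3, 10,  27,  60,70.43 , 74.17,  88 , 92]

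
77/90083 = 11/12869 = 0.00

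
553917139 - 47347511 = 506569628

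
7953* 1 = 7953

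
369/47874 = 123/15958 = 0.01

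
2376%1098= 180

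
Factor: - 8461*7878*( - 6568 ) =437795018544=2^4*3^1*13^1*101^1*821^1*8461^1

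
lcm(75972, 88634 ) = 531804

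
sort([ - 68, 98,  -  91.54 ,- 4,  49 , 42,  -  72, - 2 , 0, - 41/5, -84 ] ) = [-91.54, - 84, - 72,-68, - 41/5, - 4, - 2,0, 42, 49,98]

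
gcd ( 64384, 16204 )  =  4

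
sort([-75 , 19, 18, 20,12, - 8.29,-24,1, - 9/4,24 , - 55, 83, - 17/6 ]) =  [ -75, - 55,-24, - 8.29,-17/6, - 9/4, 1, 12, 18,19, 20,  24, 83]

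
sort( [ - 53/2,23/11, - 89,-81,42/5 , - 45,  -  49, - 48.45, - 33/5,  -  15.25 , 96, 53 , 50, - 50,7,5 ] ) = [ - 89, - 81  , - 50 , - 49, - 48.45,-45, - 53/2 ,  -  15.25, - 33/5,23/11, 5,7,42/5,50 , 53 , 96 ] 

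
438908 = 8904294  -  8465386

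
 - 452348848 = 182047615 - 634396463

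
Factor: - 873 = -3^2*97^1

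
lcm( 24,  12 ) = 24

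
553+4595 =5148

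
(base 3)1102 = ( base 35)13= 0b100110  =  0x26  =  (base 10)38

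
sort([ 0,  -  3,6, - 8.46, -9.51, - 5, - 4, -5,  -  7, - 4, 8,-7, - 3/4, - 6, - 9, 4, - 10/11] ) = [-9.51, - 9, - 8.46, - 7, - 7,-6,-5,  -  5, - 4, - 4, - 3, - 10/11, - 3/4, 0,4 , 6,8 ] 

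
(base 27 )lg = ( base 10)583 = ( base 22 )14B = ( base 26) mb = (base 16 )247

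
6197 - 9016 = -2819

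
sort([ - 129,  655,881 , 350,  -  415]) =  [ - 415,- 129, 350, 655, 881]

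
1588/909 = 1 +679/909 = 1.75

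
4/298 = 2/149 = 0.01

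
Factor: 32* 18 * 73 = 42048 = 2^6 * 3^2* 73^1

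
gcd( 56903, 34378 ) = 1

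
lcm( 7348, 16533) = 66132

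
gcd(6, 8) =2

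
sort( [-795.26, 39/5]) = [ -795.26,39/5 ]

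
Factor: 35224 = 2^3*7^1*17^1*37^1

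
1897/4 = 474 + 1/4  =  474.25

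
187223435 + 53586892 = 240810327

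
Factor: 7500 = 2^2*3^1*5^4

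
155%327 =155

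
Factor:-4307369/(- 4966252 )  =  2^(-2 )*11^1*23^( - 2 )*2347^(-1 )*391579^1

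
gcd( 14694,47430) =186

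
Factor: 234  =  2^1*3^2 * 13^1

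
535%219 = 97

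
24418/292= 12209/146 = 83.62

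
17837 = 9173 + 8664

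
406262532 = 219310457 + 186952075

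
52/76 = 13/19 = 0.68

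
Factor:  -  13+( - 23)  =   - 36 = - 2^2*3^2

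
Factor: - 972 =  -  2^2*3^5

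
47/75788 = 47/75788 = 0.00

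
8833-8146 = 687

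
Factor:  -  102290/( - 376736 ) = 2^( - 4 )* 5^1*53^1*61^( - 1 )=265/976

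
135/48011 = 135/48011 = 0.00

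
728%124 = 108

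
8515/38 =224  +  3/38= 224.08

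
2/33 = 2/33= 0.06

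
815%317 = 181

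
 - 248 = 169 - 417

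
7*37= 259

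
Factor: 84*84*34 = 239904 = 2^5*3^2*7^2*17^1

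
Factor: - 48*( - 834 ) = 2^5 * 3^2*139^1 = 40032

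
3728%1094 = 446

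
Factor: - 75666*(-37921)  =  2869330386 =2^1*3^1*13^1*2917^1 *12611^1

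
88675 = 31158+57517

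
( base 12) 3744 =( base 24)ak4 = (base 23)bib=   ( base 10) 6244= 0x1864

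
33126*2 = 66252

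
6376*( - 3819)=- 24349944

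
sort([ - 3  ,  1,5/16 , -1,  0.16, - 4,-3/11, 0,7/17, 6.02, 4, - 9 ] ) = [ - 9, - 4,-3,-1, - 3/11,0, 0.16, 5/16, 7/17,1, 4,6.02 ] 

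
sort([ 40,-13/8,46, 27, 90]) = [ - 13/8,27,  40,46,  90 ] 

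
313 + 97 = 410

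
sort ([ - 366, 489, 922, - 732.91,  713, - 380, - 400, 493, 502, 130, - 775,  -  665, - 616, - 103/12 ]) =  [ - 775, - 732.91, - 665,-616, - 400, - 380,  -  366,- 103/12, 130,489 , 493,502,  713, 922]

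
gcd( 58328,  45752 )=8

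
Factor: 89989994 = 2^1 * 37^1*197^1*6173^1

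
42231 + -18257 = 23974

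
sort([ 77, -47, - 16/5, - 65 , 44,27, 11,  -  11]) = [ - 65 , - 47,-11, - 16/5,11,27, 44 , 77]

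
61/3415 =61/3415 = 0.02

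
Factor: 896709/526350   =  2^( - 1 )*5^( - 2)*11^( - 1) * 937^1 =937/550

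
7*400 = 2800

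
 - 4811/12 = -4811/12 = - 400.92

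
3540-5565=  - 2025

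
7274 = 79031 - 71757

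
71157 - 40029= 31128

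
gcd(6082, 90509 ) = 1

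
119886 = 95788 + 24098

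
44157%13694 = 3075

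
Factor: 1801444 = 2^2*  450361^1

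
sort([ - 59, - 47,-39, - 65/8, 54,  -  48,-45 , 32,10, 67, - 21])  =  [ - 59, - 48, - 47, - 45, - 39, - 21 ,-65/8 , 10,32, 54, 67]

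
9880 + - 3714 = 6166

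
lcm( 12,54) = 108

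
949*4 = 3796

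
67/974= 67/974 = 0.07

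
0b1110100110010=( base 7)30535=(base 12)43aa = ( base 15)2334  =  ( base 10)7474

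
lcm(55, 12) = 660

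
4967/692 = 4967/692 = 7.18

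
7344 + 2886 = 10230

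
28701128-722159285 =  - 693458157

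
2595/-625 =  - 5 + 106/125 = - 4.15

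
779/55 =779/55=   14.16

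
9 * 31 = 279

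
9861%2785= 1506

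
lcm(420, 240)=1680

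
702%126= 72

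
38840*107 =4155880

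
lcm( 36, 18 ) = 36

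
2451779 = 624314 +1827465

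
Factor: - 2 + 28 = 26 = 2^1*13^1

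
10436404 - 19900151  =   - 9463747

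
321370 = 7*45910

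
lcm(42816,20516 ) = 984768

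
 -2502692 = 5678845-8181537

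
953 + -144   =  809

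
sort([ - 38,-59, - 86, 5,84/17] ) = [-86, - 59, - 38, 84/17, 5 ]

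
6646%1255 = 371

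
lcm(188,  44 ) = 2068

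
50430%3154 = 3120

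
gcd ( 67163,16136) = 1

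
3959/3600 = 3959/3600 = 1.10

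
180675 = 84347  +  96328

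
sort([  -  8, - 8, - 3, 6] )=[-8,  -  8,-3, 6]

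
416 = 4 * 104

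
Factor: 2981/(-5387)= -11^1*271^1 * 5387^(-1 )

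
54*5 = 270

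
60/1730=6/173 = 0.03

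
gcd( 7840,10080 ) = 1120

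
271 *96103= 26043913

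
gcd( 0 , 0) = 0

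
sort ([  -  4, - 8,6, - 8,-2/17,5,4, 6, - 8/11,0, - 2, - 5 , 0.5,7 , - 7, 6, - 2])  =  [  -  8,-8,  -  7, - 5,  -  4 , - 2,-2, - 8/11,-2/17, 0,0.5,4 , 5 , 6,6, 6,7 ]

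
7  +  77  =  84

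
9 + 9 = 18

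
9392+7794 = 17186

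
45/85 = 9/17 = 0.53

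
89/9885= 89/9885 = 0.01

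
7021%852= 205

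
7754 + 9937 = 17691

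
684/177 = 3 + 51/59= 3.86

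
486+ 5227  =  5713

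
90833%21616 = 4369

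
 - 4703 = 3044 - 7747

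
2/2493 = 2/2493  =  0.00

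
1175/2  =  587+1/2 =587.50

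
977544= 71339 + 906205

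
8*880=7040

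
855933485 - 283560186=572373299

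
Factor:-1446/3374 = -3^1 * 7^(-1) = - 3/7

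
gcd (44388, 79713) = 9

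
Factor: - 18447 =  - 3^1*11^1*13^1*43^1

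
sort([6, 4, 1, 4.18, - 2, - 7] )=[ - 7, - 2, 1, 4, 4.18, 6]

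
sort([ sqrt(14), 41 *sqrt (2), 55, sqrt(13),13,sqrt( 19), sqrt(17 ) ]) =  [ sqrt(13 ), sqrt ( 14),sqrt( 17), sqrt( 19), 13,55,41*sqrt( 2) ] 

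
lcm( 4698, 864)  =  75168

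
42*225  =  9450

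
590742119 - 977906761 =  - 387164642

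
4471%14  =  5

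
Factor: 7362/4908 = 2^ ( - 1)*3^1 = 3/2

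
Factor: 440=2^3*5^1 * 11^1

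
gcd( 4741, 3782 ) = 1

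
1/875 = 1/875 = 0.00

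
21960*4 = 87840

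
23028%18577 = 4451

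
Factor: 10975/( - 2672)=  - 2^( - 4)*5^2*167^( - 1)*439^1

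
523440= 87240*6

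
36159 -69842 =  - 33683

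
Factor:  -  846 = -2^1*3^2*47^1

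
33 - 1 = 32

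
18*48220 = 867960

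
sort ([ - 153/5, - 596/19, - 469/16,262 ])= [ - 596/19,-153/5, - 469/16, 262]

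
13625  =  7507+6118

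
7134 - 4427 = 2707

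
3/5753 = 3/5753 = 0.00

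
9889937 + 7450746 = 17340683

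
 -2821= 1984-4805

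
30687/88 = 30687/88 = 348.72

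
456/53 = 456/53 = 8.60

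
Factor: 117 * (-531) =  - 3^4*13^1*59^1 = -62127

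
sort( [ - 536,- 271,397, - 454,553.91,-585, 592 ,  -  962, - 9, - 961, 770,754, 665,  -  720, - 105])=[ - 962, - 961, - 720, - 585,-536, - 454, - 271,  -  105, - 9, 397, 553.91,592,665, 754,770 ]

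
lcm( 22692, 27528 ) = 1679208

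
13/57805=13/57805 = 0.00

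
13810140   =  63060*219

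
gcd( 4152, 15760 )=8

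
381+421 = 802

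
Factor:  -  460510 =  -2^1*5^1 * 46051^1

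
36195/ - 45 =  - 2413/3 = - 804.33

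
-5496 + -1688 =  - 7184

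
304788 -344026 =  - 39238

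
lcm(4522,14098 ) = 239666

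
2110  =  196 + 1914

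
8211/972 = 2737/324 = 8.45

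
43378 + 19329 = 62707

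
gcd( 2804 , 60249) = 1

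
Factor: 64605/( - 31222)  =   - 2^( - 1 )*3^1 * 5^1*59^1*67^( - 1 )*73^1*233^(-1 ) 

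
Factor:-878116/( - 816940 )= 219529/204235 = 5^( - 1) * 40847^( - 1 )*219529^1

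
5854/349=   16+270/349  =  16.77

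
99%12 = 3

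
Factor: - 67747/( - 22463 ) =7^ ( - 1)*37^1*1831^1*3209^( - 1 )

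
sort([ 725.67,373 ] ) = [ 373,725.67]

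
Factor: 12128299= 1579^1*7681^1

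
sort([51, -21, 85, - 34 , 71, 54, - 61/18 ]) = [ - 34, - 21, - 61/18,51,54, 71,  85 ]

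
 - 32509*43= -1397887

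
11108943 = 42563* 261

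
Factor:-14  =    -  2^1*7^1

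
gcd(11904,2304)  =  384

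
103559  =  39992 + 63567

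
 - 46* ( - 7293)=335478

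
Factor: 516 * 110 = 2^3*3^1 * 5^1*11^1 * 43^1 =56760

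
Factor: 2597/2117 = 7^2*29^( - 1 ) * 53^1*73^(-1 ) 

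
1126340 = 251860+874480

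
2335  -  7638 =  - 5303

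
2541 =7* 363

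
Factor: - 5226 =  - 2^1* 3^1*13^1 *67^1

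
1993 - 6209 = - 4216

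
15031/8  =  15031/8   =  1878.88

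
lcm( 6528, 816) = 6528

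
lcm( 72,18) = 72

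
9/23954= 9/23954 = 0.00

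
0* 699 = 0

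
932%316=300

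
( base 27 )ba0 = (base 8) 20141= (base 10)8289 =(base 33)7k6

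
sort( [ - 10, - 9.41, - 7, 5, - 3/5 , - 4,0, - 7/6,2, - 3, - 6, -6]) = [ - 10, - 9.41, - 7, - 6, - 6,  -  4, - 3, - 7/6, - 3/5, 0,2,5 ]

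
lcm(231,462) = 462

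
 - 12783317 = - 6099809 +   -  6683508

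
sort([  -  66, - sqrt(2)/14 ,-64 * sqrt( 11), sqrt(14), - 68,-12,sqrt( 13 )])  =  [-64*sqrt(11), -68,- 66,- 12,-sqrt( 2 ) /14, sqrt(13),  sqrt(14 )] 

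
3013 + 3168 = 6181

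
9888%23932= 9888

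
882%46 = 8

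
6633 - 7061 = -428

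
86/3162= 43/1581 = 0.03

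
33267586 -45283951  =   - 12016365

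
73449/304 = 73449/304 = 241.61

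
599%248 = 103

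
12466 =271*46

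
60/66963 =20/22321 = 0.00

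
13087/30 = 13087/30 = 436.23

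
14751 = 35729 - 20978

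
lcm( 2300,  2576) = 64400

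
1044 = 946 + 98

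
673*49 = 32977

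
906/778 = 453/389=1.16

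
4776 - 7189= - 2413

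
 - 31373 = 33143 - 64516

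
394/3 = 131 + 1/3 =131.33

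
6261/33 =189+ 8/11 = 189.73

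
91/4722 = 91/4722 = 0.02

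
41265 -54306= -13041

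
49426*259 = 12801334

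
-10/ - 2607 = 10/2607 = 0.00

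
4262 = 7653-3391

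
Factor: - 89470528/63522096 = - 5591908/3970131  =  - 2^2*3^(  -  1)*7^1* 11^(  -  2)*41^1*4871^1*10937^( - 1 )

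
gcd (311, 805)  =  1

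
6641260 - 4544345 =2096915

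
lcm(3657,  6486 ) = 343758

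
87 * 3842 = 334254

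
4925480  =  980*5026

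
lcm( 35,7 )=35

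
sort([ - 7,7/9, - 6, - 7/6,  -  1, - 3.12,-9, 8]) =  [ - 9, - 7, - 6, - 3.12, - 7/6, -1,7/9, 8]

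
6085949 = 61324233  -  55238284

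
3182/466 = 1591/233=6.83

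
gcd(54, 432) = 54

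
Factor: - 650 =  - 2^1*5^2 * 13^1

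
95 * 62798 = 5965810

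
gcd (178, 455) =1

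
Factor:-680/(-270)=2^2*3^(-3) * 17^1 = 68/27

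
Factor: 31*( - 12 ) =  - 2^2*3^1*31^1 =- 372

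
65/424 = 65/424=0.15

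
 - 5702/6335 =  - 5702/6335 = -  0.90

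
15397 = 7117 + 8280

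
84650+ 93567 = 178217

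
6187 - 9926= - 3739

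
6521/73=89 + 24/73 = 89.33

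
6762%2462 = 1838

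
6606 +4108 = 10714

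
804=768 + 36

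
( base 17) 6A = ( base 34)3A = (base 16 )70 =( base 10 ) 112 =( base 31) 3J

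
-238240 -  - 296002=57762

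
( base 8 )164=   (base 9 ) 138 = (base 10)116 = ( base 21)5b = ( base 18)68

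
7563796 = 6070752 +1493044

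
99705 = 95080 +4625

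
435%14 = 1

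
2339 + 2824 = 5163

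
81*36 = 2916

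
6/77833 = 6/77833 = 0.00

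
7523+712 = 8235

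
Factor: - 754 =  - 2^1 * 13^1 * 29^1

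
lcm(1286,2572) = 2572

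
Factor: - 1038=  - 2^1 * 3^1*173^1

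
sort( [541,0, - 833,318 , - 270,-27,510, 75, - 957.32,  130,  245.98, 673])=[ - 957.32, - 833, - 270, - 27 , 0,75,  130, 245.98 , 318,510 , 541,  673] 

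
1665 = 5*333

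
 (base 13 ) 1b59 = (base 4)1000202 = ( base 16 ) 1022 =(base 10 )4130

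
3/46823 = 3/46823 = 0.00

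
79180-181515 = -102335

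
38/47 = 38/47=0.81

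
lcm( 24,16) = 48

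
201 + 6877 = 7078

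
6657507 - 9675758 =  - 3018251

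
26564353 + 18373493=44937846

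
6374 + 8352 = 14726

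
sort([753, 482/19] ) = [482/19,753]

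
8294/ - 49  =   - 8294/49 = - 169.27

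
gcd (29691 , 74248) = 1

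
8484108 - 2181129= 6302979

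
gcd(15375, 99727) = 1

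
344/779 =344/779 =0.44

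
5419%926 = 789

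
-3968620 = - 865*4588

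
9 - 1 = 8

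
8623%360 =343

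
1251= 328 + 923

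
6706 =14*479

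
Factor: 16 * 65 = 2^4*5^1* 13^1 = 1040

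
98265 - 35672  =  62593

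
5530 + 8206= 13736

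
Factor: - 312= - 2^3*3^1*13^1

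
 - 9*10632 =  - 95688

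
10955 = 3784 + 7171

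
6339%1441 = 575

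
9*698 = 6282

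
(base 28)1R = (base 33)1m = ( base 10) 55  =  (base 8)67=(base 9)61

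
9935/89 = 9935/89 = 111.63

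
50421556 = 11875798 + 38545758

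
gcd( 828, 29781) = 9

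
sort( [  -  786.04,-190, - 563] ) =[-786.04, - 563, - 190 ] 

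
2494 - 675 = 1819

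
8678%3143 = 2392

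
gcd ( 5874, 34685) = 1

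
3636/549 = 6 + 38/61=6.62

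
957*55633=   53240781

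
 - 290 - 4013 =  - 4303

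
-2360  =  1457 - 3817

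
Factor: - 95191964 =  - 2^2*7^1*61^1 *55733^1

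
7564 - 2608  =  4956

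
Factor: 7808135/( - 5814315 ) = -3^ ( - 3)*13^ ( - 1 )*617^1*2531^1*3313^( - 1 ) =- 1561627/1162863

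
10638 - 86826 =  - 76188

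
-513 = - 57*9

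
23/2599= 1/113  =  0.01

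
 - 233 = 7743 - 7976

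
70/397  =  70/397 = 0.18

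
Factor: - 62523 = - 3^2*6947^1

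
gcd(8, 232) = 8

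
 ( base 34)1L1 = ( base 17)681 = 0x74F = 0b11101001111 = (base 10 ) 1871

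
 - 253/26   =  -10+7/26= - 9.73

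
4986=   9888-4902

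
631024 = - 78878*( - 8) 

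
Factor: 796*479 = 2^2 * 199^1*479^1  =  381284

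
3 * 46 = 138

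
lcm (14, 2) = 14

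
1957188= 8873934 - 6916746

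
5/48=5/48 =0.10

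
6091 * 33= 201003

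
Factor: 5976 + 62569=5^1 * 13709^1 = 68545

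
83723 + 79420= 163143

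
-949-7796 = - 8745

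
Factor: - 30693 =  - 3^1*13^1 * 787^1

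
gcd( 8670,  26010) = 8670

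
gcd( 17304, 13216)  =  56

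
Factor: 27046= 2^1*13523^1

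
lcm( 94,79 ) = 7426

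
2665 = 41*65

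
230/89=2  +  52/89 = 2.58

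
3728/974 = 3 + 403/487= 3.83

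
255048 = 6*42508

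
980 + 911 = 1891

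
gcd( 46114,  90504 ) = 2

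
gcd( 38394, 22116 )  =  6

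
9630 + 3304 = 12934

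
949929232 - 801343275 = 148585957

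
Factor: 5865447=3^1*  7^2 * 39901^1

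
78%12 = 6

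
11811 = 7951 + 3860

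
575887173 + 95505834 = 671393007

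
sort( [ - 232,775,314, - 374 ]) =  [- 374, - 232 , 314, 775]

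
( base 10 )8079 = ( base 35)6KT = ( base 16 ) 1f8f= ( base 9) 12066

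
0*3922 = 0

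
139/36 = 3 + 31/36 =3.86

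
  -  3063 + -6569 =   -  9632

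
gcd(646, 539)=1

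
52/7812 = 13/1953 = 0.01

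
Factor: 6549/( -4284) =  - 2^( - 2)*3^ ( - 1)*7^(  -  1)*17^( - 1)*37^1 * 59^1 = - 2183/1428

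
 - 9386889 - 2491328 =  - 11878217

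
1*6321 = 6321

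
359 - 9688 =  - 9329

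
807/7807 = 807/7807 = 0.10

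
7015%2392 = 2231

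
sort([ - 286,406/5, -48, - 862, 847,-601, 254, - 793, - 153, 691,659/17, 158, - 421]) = [ - 862,  -  793, - 601,-421, - 286, -153, - 48, 659/17 , 406/5, 158, 254 , 691 , 847]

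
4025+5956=9981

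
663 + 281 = 944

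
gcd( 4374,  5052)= 6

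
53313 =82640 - 29327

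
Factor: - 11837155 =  - 5^1*11^1*373^1*577^1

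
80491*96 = 7727136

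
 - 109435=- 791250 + 681815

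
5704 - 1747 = 3957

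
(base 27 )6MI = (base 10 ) 4986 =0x137a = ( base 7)20352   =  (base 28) 6A2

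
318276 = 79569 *4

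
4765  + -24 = 4741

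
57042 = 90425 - 33383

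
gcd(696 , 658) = 2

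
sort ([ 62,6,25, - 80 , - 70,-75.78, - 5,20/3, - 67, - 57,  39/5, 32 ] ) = [ - 80, - 75.78, - 70, - 67, - 57, - 5,6, 20/3,39/5, 25,32,62]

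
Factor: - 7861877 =  -  19^1*413783^1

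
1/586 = 1/586 = 0.00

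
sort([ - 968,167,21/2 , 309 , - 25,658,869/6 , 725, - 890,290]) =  [- 968, - 890, -25,21/2,869/6,167,290, 309 , 658,725 ] 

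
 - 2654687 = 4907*( - 541)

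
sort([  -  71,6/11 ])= [ - 71,6/11] 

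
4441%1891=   659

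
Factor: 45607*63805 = 5^1* 7^1*  59^1  *773^1 * 1823^1 = 2909954635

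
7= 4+3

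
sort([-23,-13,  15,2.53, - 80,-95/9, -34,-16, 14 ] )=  [ - 80, - 34, - 23, - 16,-13, - 95/9,2.53,14, 15 ] 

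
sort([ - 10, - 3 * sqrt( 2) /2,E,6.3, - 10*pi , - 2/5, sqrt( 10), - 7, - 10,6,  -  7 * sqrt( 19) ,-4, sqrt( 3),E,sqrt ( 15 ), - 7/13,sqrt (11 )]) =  [-10 * pi, - 7*sqrt( 19),  -  10, - 10,-7,-4, - 3 * sqrt(2)/2, - 7/13,-2/5 , sqrt( 3), E,E,sqrt( 10 ), sqrt(11),sqrt(15 ),6,6.3]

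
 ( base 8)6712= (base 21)802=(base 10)3530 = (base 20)8ga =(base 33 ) 37w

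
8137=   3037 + 5100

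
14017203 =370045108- 356027905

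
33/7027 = 33/7027  =  0.00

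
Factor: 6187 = 23^1* 269^1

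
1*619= 619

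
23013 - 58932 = -35919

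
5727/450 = 12 + 109/150 = 12.73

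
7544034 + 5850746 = 13394780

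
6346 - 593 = 5753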